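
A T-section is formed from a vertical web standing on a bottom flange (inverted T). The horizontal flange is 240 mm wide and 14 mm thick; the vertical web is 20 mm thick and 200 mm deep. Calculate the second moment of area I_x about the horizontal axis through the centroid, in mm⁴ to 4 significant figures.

Treat the section as a set of non-overlapping primitives; coordinates are from the bounding-box lower-left.
Flange: 240 × 14, A = 3 360 mm², y = 7 mm, Ī = 54 880 mm⁴.
Web: 20 × 200, A = 4 000 mm², y = 114 mm, Ī = 13 333 333 mm⁴.
Centroid: ȳ = ΣA·y / ΣA = 65.1522 mm.
Transfer each piece to the horizontal axis through the centroid using Ī + A·d² with d = y − 65.1522:
  flange: d = -58.1522 mm → contributes +11 417 309 mm⁴
  web: d = 48.8478 mm → contributes +22 877 774 mm⁴
Total I = 34 295 083 mm⁴.

I_x ≈ 3.430 × 10⁷ mm⁴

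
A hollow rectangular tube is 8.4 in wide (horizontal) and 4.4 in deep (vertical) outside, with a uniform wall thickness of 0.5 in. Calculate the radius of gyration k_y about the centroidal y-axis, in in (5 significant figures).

Decompose the section into non-overlapping parts with the origin at the bottom-left of its bounding rectangle.
Outer rectangle: 8.4 × 4.4, A = 36.96 in², x = 4.2 in, Ī = 217.3248 in⁴.
Inner void (subtracted): 7.4 × 3.4, A = 25.16 in², x = 4.2 in, Ī = 114.8135 in⁴.
By symmetry the centroid is at mid-width, x̄ = 4.2 in.
All pieces are centred on the centroidal y-axis, so I = ΣĪ (holes subtracted) = 102.5113 in⁴.
Radius of gyration: k = √(I/A) = √(102.5113 / 11.8) = 2.94744 in.

k_y ≈ 2.9474 in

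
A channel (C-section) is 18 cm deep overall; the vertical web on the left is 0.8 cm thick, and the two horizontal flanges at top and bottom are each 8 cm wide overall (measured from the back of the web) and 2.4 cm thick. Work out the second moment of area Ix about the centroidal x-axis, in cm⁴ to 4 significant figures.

Break the section into simple shapes (no overlaps), measuring from the bottom-left corner of the bounding box.
Web: 0.8 × 18, A = 14.4 cm², y = 9 cm, Ī = 388.8 cm⁴.
Top flange (beyond web): 7.2 × 2.4, A = 17.28 cm², y = 16.8 cm, Ī = 8.2944 cm⁴.
Bottom flange (beyond web): 7.2 × 2.4, A = 17.28 cm², y = 1.2 cm, Ī = 8.2944 cm⁴.
By symmetry the centroid is at mid-height, ȳ = 9 cm.
Transfer each piece to the centroidal x-axis using Ī + A·d² with d = y − 9:
  web: d = 0 cm → contributes +388.8 cm⁴
  top flange (beyond web): d = 7.8 cm → contributes +1059.61 cm⁴
  bottom flange (beyond web): d = -7.8 cm → contributes +1059.61 cm⁴
Total I = 2508.02 cm⁴.

Ix ≈ 2508 cm⁴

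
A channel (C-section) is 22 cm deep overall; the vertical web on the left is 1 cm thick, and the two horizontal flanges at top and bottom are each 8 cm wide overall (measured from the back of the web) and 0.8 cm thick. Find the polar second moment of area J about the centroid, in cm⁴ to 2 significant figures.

Treat the section as a set of non-overlapping primitives; coordinates are from the bounding-box lower-left.
Web: 1 × 22, A = 22 cm², y = 11 cm, Ī = 887.3 cm⁴.
Top flange (beyond web): 7 × 0.8, A = 5.6 cm², y = 21.6 cm, Ī = 0.2987 cm⁴.
Bottom flange (beyond web): 7 × 0.8, A = 5.6 cm², y = 0.4 cm, Ī = 0.2987 cm⁴.
By symmetry the centroid is at mid-height, ȳ = 11 cm.
Transfer each piece to the centroidal x-axis using Ī + A·d² with d = y − 11:
  web: d = 0 cm → contributes +887.3 cm⁴
  top flange (beyond web): d = 10.6 cm → contributes +629.5 cm⁴
  bottom flange (beyond web): d = -10.6 cm → contributes +629.5 cm⁴
Total I = 2 146 cm⁴.
For the y-axis: x̄ = 1.849 cm.
Repeating about the centroidal y-axis gives I_y = 166.3 cm⁴.
Polar second moment: J = I_x + I_y = 2 313 cm⁴.

J ≈ 2300 cm⁴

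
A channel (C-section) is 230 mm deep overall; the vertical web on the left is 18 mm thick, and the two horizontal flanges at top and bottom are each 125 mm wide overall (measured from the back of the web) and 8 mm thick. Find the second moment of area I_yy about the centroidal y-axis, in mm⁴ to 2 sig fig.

I_yy ≈ 6.5 × 10⁶ mm⁴

Break the section into simple shapes (no overlaps), measuring from the bottom-left corner of the bounding box.
Web: 18 × 230, A = 4 140 mm², x = 9 mm, Ī = 111 780 mm⁴.
Top flange (beyond web): 107 × 8, A = 856 mm², x = 71.5 mm, Ī = 816 695 mm⁴.
Bottom flange (beyond web): 107 × 8, A = 856 mm², x = 71.5 mm, Ī = 816 695 mm⁴.
Centroid: x̄ = ΣA·x / ΣA = 27.28 mm.
Transfer each piece to the centroidal y-axis using Ī + A·d² with d = x − 27.28:
  web: d = -18.28 mm → contributes +1 495 854 mm⁴
  top flange (beyond web): d = 44.22 mm → contributes +2 490 196 mm⁴
  bottom flange (beyond web): d = 44.22 mm → contributes +2 490 196 mm⁴
Total I = 6 476 246 mm⁴.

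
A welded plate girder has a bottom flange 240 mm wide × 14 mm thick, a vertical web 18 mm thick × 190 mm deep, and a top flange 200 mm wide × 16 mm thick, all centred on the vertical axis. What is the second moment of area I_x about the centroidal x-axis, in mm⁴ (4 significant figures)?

I_x ≈ 7.930 × 10⁷ mm⁴

Treat the section as a set of non-overlapping primitives; coordinates are from the bounding-box lower-left.
Bottom plate: 240 × 14, A = 3 360 mm², y = 7 mm, Ī = 54 880 mm⁴.
Web plate: 18 × 190, A = 3 420 mm², y = 109 mm, Ī = 10 288 500 mm⁴.
Top plate: 200 × 16, A = 3 200 mm², y = 212 mm, Ī = 68266.7 mm⁴.
Centroid: ȳ = ΣA·y / ΣA = 107.685 mm.
Transfer each piece to the centroidal x-axis using Ī + A·d² with d = y − 107.685:
  bottom plate: d = -100.685 mm → contributes +34 117 027 mm⁴
  web plate: d = 1.31463 mm → contributes +10 294 411 mm⁴
  top plate: d = 104.315 mm → contributes +34 889 201 mm⁴
Total I = 79 300 639 mm⁴.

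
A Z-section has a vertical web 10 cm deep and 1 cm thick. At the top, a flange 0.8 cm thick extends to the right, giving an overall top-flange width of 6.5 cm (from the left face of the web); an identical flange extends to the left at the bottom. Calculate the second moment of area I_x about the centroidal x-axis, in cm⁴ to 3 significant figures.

I_x ≈ 270 cm⁴

Decompose the section into non-overlapping parts with the origin at the bottom-left of its bounding rectangle.
Web: 1 × 10, A = 10 cm², y = 5 cm, Ī = 83.333 cm⁴.
Top flange (beyond web): 5.5 × 0.8, A = 4.4 cm², y = 9.6 cm, Ī = 0.23467 cm⁴.
Bottom flange (beyond web): 5.5 × 0.8, A = 4.4 cm², y = 0.4 cm, Ī = 0.23467 cm⁴.
Centroid: ȳ = ΣA·y / ΣA = 5 cm.
Transfer each piece to the centroidal x-axis using Ī + A·d² with d = y − 5:
  web: d = 0 cm → contributes +83.333 cm⁴
  top flange (beyond web): d = 4.6 cm → contributes +93.339 cm⁴
  bottom flange (beyond web): d = -4.6 cm → contributes +93.339 cm⁴
Total I = 270.01 cm⁴.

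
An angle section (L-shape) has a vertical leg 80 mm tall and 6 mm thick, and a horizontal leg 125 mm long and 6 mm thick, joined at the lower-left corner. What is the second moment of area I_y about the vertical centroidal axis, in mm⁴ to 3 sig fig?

Decompose the section into non-overlapping parts with the origin at the bottom-left of its bounding rectangle.
Vertical leg: 6 × 80, A = 480 mm², x = 3 mm, Ī = 1 440 mm⁴.
Horizontal leg (remainder): 119 × 6, A = 714 mm², x = 65.5 mm, Ī = 842 580 mm⁴.
Centroid: x̄ = ΣA·x / ΣA = 40.374 mm.
Transfer each piece to the vertical centroidal axis using Ī + A·d² with d = x − 40.374:
  vertical leg: d = -37.374 mm → contributes +671 925 mm⁴
  horizontal leg (remainder): d = 25.126 mm → contributes +1 293 326 mm⁴
Total I = 1 965 251 mm⁴.

I_y ≈ 1.97 × 10⁶ mm⁴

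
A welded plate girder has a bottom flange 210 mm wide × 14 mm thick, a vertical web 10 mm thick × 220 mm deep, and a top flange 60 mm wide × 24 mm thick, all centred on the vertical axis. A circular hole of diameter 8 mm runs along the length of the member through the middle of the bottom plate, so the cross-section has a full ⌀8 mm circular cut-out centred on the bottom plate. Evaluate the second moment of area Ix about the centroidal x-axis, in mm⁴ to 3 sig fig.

Treat the section as a set of non-overlapping primitives; coordinates are from the bounding-box lower-left.
Bottom plate: 210 × 14, A = 2 940 mm², y = 7 mm, Ī = 48 020 mm⁴.
Web plate: 10 × 220, A = 2 200 mm², y = 124 mm, Ī = 8 873 333 mm⁴.
Top plate: 60 × 24, A = 1 440 mm², y = 246 mm, Ī = 69 120 mm⁴.
Hole (subtracted): ⌀8, A = 50.265 mm², y = 7 mm, Ī = 201.06 mm⁴.
Centroid: ȳ = ΣA·y / ΣA = 99.126 mm.
Transfer each piece to the centroidal x-axis using Ī + A·d² with d = y − 99.126:
  bottom plate: d = -92.126 mm → contributes +25 000 527 mm⁴
  web plate: d = 24.874 mm → contributes +10 234 480 mm⁴
  top plate: d = 146.87 mm → contributes +31 132 651 mm⁴
  hole: d = -92.126 mm → contributes −426 817 mm⁴
Total I = 65 940 841 mm⁴.

Ix ≈ 6.59 × 10⁷ mm⁴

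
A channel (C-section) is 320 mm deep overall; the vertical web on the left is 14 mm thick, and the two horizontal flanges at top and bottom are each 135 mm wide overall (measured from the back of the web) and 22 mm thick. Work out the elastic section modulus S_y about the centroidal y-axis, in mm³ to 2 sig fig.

S_y ≈ 1.9 × 10⁵ mm³

Treat the section as a set of non-overlapping primitives; coordinates are from the bounding-box lower-left.
Web: 14 × 320, A = 4 480 mm², x = 7 mm, Ī = 73 173 mm⁴.
Top flange (beyond web): 121 × 22, A = 2 662 mm², x = 74.5 mm, Ī = 3 247 862 mm⁴.
Bottom flange (beyond web): 121 × 22, A = 2 662 mm², x = 74.5 mm, Ī = 3 247 862 mm⁴.
Centroid: x̄ = ΣA·x / ΣA = 43.66 mm.
Transfer each piece to the centroidal y-axis using Ī + A·d² with d = x − 43.66:
  web: d = -36.66 mm → contributes +6 092 599 mm⁴
  top flange (beyond web): d = 30.84 mm → contributes +5 780 453 mm⁴
  bottom flange (beyond web): d = 30.84 mm → contributes +5 780 453 mm⁴
Total I = 17 653 504 mm⁴.
Extreme fibre distance c = 91.34 mm; S = I/c = 193 263 mm³.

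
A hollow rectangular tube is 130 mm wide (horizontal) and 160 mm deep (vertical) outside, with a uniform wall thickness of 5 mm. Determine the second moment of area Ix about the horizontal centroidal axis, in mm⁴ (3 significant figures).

Break the section into simple shapes (no overlaps), measuring from the bottom-left corner of the bounding box.
Outer rectangle: 130 × 160, A = 20 800 mm², y = 80 mm, Ī = 44 373 333 mm⁴.
Inner void (subtracted): 120 × 150, A = 18 000 mm², y = 80 mm, Ī = 33 750 000 mm⁴.
By symmetry the centroid is at mid-height, ȳ = 80 mm.
All pieces are centred on the horizontal centroidal axis, so I = ΣĪ (holes subtracted) = 10 623 333 mm⁴.

Ix ≈ 1.06 × 10⁷ mm⁴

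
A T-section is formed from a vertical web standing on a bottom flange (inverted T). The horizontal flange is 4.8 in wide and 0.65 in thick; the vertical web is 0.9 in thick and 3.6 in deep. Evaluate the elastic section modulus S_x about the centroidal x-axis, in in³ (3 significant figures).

S_x ≈ 3.79 in³

Treat the section as a set of non-overlapping primitives; coordinates are from the bounding-box lower-left.
Flange: 4.8 × 0.65, A = 3.12 in², y = 0.325 in, Ī = 0.10985 in⁴.
Web: 0.9 × 3.6, A = 3.24 in², y = 2.45 in, Ī = 3.4992 in⁴.
Centroid: ȳ = ΣA·y / ΣA = 1.4075 in.
Transfer each piece to the centroidal x-axis using Ī + A·d² with d = y − 1.4075:
  flange: d = -1.0825 in → contributes +3.7662 in⁴
  web: d = 1.0425 in → contributes +7.0201 in⁴
Total I = 10.786 in⁴.
Extreme fibre distance c = 2.8425 in; S = I/c = 3.7947 in³.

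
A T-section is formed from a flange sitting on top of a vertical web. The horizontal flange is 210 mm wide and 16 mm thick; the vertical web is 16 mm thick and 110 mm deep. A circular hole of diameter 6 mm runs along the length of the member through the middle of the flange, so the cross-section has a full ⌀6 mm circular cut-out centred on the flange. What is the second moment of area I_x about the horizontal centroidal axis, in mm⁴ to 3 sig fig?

Break the section into simple shapes (no overlaps), measuring from the bottom-left corner of the bounding box.
Flange: 210 × 16, A = 3 360 mm², y = 118 mm, Ī = 71 680 mm⁴.
Web: 16 × 110, A = 1 760 mm², y = 55 mm, Ī = 1 774 667 mm⁴.
Hole (subtracted): ⌀6, A = 28.274 mm², y = 118 mm, Ī = 63.617 mm⁴.
Centroid: ȳ = ΣA·y / ΣA = 96.223 mm.
Transfer each piece to the horizontal centroidal axis using Ī + A·d² with d = y − 96.223:
  flange: d = 21.777 mm → contributes +1 665 047 mm⁴
  web: d = -41.223 mm → contributes +4 765 569 mm⁴
  hole: d = 21.777 mm → contributes −13 472 mm⁴
Total I = 6 417 144 mm⁴.

I_x ≈ 6.42 × 10⁶ mm⁴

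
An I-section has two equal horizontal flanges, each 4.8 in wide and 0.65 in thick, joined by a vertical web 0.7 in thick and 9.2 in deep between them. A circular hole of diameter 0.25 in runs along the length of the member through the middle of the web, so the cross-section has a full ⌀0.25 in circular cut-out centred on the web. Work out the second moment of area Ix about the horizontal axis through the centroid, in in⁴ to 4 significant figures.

Treat the section as a set of non-overlapping primitives; coordinates are from the bounding-box lower-left.
Bottom flange: 4.8 × 0.65, A = 3.12 in², y = 0.325 in, Ī = 0.10985 in⁴.
Web: 0.7 × 9.2, A = 6.44 in², y = 5.25 in, Ī = 45.4235 in⁴.
Top flange: 4.8 × 0.65, A = 3.12 in², y = 10.175 in, Ī = 0.10985 in⁴.
Hole (subtracted): ⌀0.25, A = 0.0490874 in², y = 5.25 in, Ī = 0.000191748 in⁴.
By symmetry the centroid is at mid-height, ȳ = 5.25 in.
Transfer each piece to the horizontal axis through the centroid using Ī + A·d² with d = y − 5.25:
  bottom flange: d = -4.925 in → contributes +75.7874 in⁴
  web: d = 0 in → contributes +45.4235 in⁴
  top flange: d = 4.925 in → contributes +75.7874 in⁴
  hole: d = 0 in → contributes −0.000191748 in⁴
Total I = 196.998 in⁴.

Ix ≈ 197.0 in⁴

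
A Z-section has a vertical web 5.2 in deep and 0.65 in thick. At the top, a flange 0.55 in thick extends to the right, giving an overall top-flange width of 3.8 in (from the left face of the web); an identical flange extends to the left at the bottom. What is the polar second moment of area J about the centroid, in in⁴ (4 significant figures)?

J ≈ 41.93 in⁴

Break the section into simple shapes (no overlaps), measuring from the bottom-left corner of the bounding box.
Web: 0.65 × 5.2, A = 3.38 in², y = 2.6 in, Ī = 7.61627 in⁴.
Top flange (beyond web): 3.15 × 0.55, A = 1.7325 in², y = 4.925 in, Ī = 0.0436734 in⁴.
Bottom flange (beyond web): 3.15 × 0.55, A = 1.7325 in², y = 0.275 in, Ī = 0.0436734 in⁴.
Centroid: ȳ = ΣA·y / ΣA = 2.6 in.
Transfer each piece to the centroidal x-axis using Ī + A·d² with d = y − 2.6:
  web: d = 0 in → contributes +7.61627 in⁴
  top flange (beyond web): d = 2.325 in → contributes +9.40892 in⁴
  bottom flange (beyond web): d = -2.325 in → contributes +9.40892 in⁴
Total I = 26.4341 in⁴.
For the y-axis: x̄ = 3.475 in.
Repeating about the centroidal y-axis gives I_y = 15.4928 in⁴.
Polar second moment: J = I_x + I_y = 41.9269 in⁴.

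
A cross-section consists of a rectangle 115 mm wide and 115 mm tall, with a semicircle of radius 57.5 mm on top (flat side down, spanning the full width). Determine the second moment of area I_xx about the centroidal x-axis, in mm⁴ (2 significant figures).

I_xx ≈ 4.1 × 10⁷ mm⁴

Break the section into simple shapes (no overlaps), measuring from the bottom-left corner of the bounding box.
Rectangular body: 115 × 115, A = 13 225 mm², y = 57.5 mm, Ī = 14 575 052 mm⁴.
Semicircular cap: semicircle r = 57.5, A = 5 193 mm², y = 139.4 mm, Ī = 1 199 785 mm⁴.
Centroid: ȳ = ΣA·y / ΣA = 80.59 mm.
Transfer each piece to the centroidal x-axis using Ī + A·d² with d = y − 80.59:
  rectangular body: d = -23.09 mm → contributes +21 628 615 mm⁴
  semicircular cap: d = 58.81 mm → contributes +19 161 535 mm⁴
Total I = 40 790 150 mm⁴.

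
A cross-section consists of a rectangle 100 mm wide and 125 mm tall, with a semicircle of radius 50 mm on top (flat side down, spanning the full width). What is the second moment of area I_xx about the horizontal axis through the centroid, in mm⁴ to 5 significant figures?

I_xx ≈ 3.7907 × 10⁷ mm⁴

Decompose the section into non-overlapping parts with the origin at the bottom-left of its bounding rectangle.
Rectangular body: 100 × 125, A = 12 500 mm², y = 62.5 mm, Ī = 16 276 042 mm⁴.
Semicircular cap: semicircle r = 50, A = 3926.991 mm², y = 146.2207 mm, Ī = 685 981 mm⁴.
Centroid: ȳ = ΣA·y / ΣA = 82.51403 mm.
Transfer each piece to the horizontal axis through the centroid using Ī + A·d² with d = y − 82.51403:
  rectangular body: d = -20.01403 mm → contributes +21 283 058 mm⁴
  semicircular cap: d = 63.70663 mm → contributes +16 623 810 mm⁴
Total I = 37 906 868 mm⁴.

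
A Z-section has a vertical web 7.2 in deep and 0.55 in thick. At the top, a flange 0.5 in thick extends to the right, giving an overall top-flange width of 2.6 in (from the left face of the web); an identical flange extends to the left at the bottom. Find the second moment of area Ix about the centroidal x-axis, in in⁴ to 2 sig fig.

Ix ≈ 40 in⁴

Treat the section as a set of non-overlapping primitives; coordinates are from the bounding-box lower-left.
Web: 0.55 × 7.2, A = 3.96 in², y = 3.6 in, Ī = 17.11 in⁴.
Top flange (beyond web): 2.05 × 0.5, A = 1.025 in², y = 6.95 in, Ī = 0.02135 in⁴.
Bottom flange (beyond web): 2.05 × 0.5, A = 1.025 in², y = 0.25 in, Ī = 0.02135 in⁴.
Centroid: ȳ = ΣA·y / ΣA = 3.6 in.
Transfer each piece to the centroidal x-axis using Ī + A·d² with d = y − 3.6:
  web: d = 0 in → contributes +17.11 in⁴
  top flange (beyond web): d = 3.35 in → contributes +11.52 in⁴
  bottom flange (beyond web): d = -3.35 in → contributes +11.52 in⁴
Total I = 40.16 in⁴.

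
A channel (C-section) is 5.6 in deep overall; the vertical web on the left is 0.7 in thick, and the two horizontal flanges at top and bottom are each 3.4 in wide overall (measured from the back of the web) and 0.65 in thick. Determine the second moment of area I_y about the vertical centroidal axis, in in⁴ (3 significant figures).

I_y ≈ 7.64 in⁴

Decompose the section into non-overlapping parts with the origin at the bottom-left of its bounding rectangle.
Web: 0.7 × 5.6, A = 3.92 in², x = 0.35 in, Ī = 0.16007 in⁴.
Top flange (beyond web): 2.7 × 0.65, A = 1.755 in², x = 2.05 in, Ī = 1.0662 in⁴.
Bottom flange (beyond web): 2.7 × 0.65, A = 1.755 in², x = 2.05 in, Ī = 1.0662 in⁴.
Centroid: x̄ = ΣA·x / ΣA = 1.1531 in.
Transfer each piece to the vertical centroidal axis using Ī + A·d² with d = x − 1.1531:
  web: d = -0.8031 in → contributes +2.6883 in⁴
  top flange (beyond web): d = 0.8969 in → contributes +2.478 in⁴
  bottom flange (beyond web): d = 0.8969 in → contributes +2.478 in⁴
Total I = 7.6442 in⁴.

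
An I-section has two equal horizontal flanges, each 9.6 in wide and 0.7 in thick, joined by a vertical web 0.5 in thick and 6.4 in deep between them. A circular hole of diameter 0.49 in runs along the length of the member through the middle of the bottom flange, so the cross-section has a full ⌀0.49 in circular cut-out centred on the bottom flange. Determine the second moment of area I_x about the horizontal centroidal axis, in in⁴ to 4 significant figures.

I_x ≈ 178.4 in⁴

Decompose the section into non-overlapping parts with the origin at the bottom-left of its bounding rectangle.
Bottom flange: 9.6 × 0.7, A = 6.72 in², y = 0.35 in, Ī = 0.2744 in⁴.
Web: 0.5 × 6.4, A = 3.2 in², y = 3.9 in, Ī = 10.9227 in⁴.
Top flange: 9.6 × 0.7, A = 6.72 in², y = 7.45 in, Ī = 0.2744 in⁴.
Hole (subtracted): ⌀0.49, A = 0.188574 in², y = 0.35 in, Ī = 0.00282979 in⁴.
Centroid: ȳ = ΣA·y / ΣA = 3.94069 in.
Transfer each piece to the horizontal centroidal axis using Ī + A·d² with d = y − 3.94069:
  bottom flange: d = -3.59069 in → contributes +86.9158 in⁴
  web: d = -0.0406918 in → contributes +10.928 in⁴
  top flange: d = 3.50931 in → contributes +83.0328 in⁴
  hole: d = -3.59069 in → contributes −2.43413 in⁴
Total I = 178.442 in⁴.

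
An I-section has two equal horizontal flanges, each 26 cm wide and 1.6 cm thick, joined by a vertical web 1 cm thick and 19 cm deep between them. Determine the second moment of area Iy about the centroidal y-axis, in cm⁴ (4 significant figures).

Iy ≈ 4689 cm⁴

Treat the section as a set of non-overlapping primitives; coordinates are from the bounding-box lower-left.
Bottom flange: 26 × 1.6, A = 41.6 cm², x = 13 cm, Ī = 2343.47 cm⁴.
Web: 1 × 19, A = 19 cm², x = 13 cm, Ī = 1.58333 cm⁴.
Top flange: 26 × 1.6, A = 41.6 cm², x = 13 cm, Ī = 2343.47 cm⁴.
By symmetry the centroid is at mid-width, x̄ = 13 cm.
All pieces are centred on the centroidal y-axis, so I = ΣĪ = 4688.52 cm⁴.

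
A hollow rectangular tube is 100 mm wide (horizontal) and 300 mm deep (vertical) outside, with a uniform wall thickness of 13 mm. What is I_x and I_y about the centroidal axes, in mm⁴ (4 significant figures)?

Treat the section as a set of non-overlapping primitives; coordinates are from the bounding-box lower-left.
Outer rectangle: 100 × 300, A = 30 000 mm², y = 150 mm, Ī = 225 000 000 mm⁴.
Inner void (subtracted): 74 × 274, A = 20 276 mm², y = 150 mm, Ī = 126 853 415 mm⁴.
By symmetry the centroid is at mid-height, ȳ = 150 mm.
All pieces are centred on the centroidal x-axis, so I = ΣĪ (holes subtracted) = 98 146 585 mm⁴.
Repeating about the centroidal y-axis gives I_y = 15 747 385 mm⁴.

I_x ≈ 9.815 × 10⁷ mm⁴, I_y ≈ 1.575 × 10⁷ mm⁴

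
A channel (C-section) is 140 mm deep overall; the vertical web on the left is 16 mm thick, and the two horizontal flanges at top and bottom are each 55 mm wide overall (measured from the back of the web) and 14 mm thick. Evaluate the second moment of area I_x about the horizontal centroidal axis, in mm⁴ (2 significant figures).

I_x ≈ 8.0 × 10⁶ mm⁴

Decompose the section into non-overlapping parts with the origin at the bottom-left of its bounding rectangle.
Web: 16 × 140, A = 2 240 mm², y = 70 mm, Ī = 3 658 667 mm⁴.
Top flange (beyond web): 39 × 14, A = 546 mm², y = 133 mm, Ī = 8 918 mm⁴.
Bottom flange (beyond web): 39 × 14, A = 546 mm², y = 7 mm, Ī = 8 918 mm⁴.
By symmetry the centroid is at mid-height, ȳ = 70 mm.
Transfer each piece to the horizontal centroidal axis using Ī + A·d² with d = y − 70:
  web: d = 0 mm → contributes +3 658 667 mm⁴
  top flange (beyond web): d = 63 mm → contributes +2 175 992 mm⁴
  bottom flange (beyond web): d = -63 mm → contributes +2 175 992 mm⁴
Total I = 8 010 651 mm⁴.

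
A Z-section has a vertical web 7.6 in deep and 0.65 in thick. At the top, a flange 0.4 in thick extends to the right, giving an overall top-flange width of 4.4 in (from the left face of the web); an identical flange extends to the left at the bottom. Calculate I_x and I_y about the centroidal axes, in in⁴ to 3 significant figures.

Decompose the section into non-overlapping parts with the origin at the bottom-left of its bounding rectangle.
Web: 0.65 × 7.6, A = 4.94 in², y = 3.8 in, Ī = 23.778 in⁴.
Top flange (beyond web): 3.75 × 0.4, A = 1.5 in², y = 7.4 in, Ī = 0.02 in⁴.
Bottom flange (beyond web): 3.75 × 0.4, A = 1.5 in², y = 0.2 in, Ī = 0.02 in⁴.
Centroid: ȳ = ΣA·y / ΣA = 3.8 in.
Transfer each piece to the centroidal x-axis using Ī + A·d² with d = y − 3.8:
  web: d = 0 in → contributes +23.778 in⁴
  top flange (beyond web): d = 3.6 in → contributes +19.46 in⁴
  bottom flange (beyond web): d = -3.6 in → contributes +19.46 in⁴
Total I = 62.698 in⁴.
For the y-axis: x̄ = 4.075 in.
Repeating about the centroidal y-axis gives I_y = 18.21 in⁴.

I_x ≈ 62.7 in⁴, I_y ≈ 18.2 in⁴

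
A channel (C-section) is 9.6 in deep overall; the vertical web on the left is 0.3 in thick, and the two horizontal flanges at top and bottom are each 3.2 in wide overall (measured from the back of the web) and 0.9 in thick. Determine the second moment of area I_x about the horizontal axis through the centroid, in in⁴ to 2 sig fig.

I_x ≈ 120 in⁴

Decompose the section into non-overlapping parts with the origin at the bottom-left of its bounding rectangle.
Web: 0.3 × 9.6, A = 2.88 in², y = 4.8 in, Ī = 22.12 in⁴.
Top flange (beyond web): 2.9 × 0.9, A = 2.61 in², y = 9.15 in, Ī = 0.1762 in⁴.
Bottom flange (beyond web): 2.9 × 0.9, A = 2.61 in², y = 0.45 in, Ī = 0.1762 in⁴.
By symmetry the centroid is at mid-height, ȳ = 4.8 in.
Transfer each piece to the horizontal axis through the centroid using Ī + A·d² with d = y − 4.8:
  web: d = 0 in → contributes +22.12 in⁴
  top flange (beyond web): d = 4.35 in → contributes +49.56 in⁴
  bottom flange (beyond web): d = -4.35 in → contributes +49.56 in⁴
Total I = 121.2 in⁴.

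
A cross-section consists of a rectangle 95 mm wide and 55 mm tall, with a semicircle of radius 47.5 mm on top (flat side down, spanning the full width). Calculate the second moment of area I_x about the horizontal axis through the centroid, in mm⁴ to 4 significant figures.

Treat the section as a set of non-overlapping primitives; coordinates are from the bounding-box lower-left.
Rectangular body: 95 × 55, A = 5 225 mm², y = 27.5 mm, Ī = 1 317 135 mm⁴.
Semicircular cap: semicircle r = 47.5, A = 3544.11 mm², y = 75.1596 mm, Ī = 558 736 mm⁴.
Centroid: ȳ = ΣA·y / ΣA = 46.762 mm.
Transfer each piece to the horizontal axis through the centroid using Ī + A·d² with d = y − 46.762:
  rectangular body: d = -19.262 mm → contributes +3 255 747 mm⁴
  semicircular cap: d = 28.3976 mm → contributes +3 416 787 mm⁴
Total I = 6 672 534 mm⁴.

I_x ≈ 6.673 × 10⁶ mm⁴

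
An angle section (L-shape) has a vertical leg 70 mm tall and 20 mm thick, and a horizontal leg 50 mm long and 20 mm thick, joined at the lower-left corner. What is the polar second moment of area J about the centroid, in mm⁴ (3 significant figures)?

J ≈ 1.21 × 10⁶ mm⁴

Break the section into simple shapes (no overlaps), measuring from the bottom-left corner of the bounding box.
Vertical leg: 20 × 70, A = 1 400 mm², y = 35 mm, Ī = 571 667 mm⁴.
Horizontal leg (remainder): 30 × 20, A = 600 mm², y = 10 mm, Ī = 20 000 mm⁴.
Centroid: ȳ = ΣA·y / ΣA = 27.5 mm.
Transfer each piece to the centroidal x-axis using Ī + A·d² with d = y − 27.5:
  vertical leg: d = 7.5 mm → contributes +650 417 mm⁴
  horizontal leg (remainder): d = -17.5 mm → contributes +203 750 mm⁴
Total I = 854 167 mm⁴.
For the y-axis: x̄ = 17.5 mm.
Repeating about the centroidal y-axis gives I_y = 354 167 mm⁴.
Polar second moment: J = I_x + I_y = 1 208 333 mm⁴.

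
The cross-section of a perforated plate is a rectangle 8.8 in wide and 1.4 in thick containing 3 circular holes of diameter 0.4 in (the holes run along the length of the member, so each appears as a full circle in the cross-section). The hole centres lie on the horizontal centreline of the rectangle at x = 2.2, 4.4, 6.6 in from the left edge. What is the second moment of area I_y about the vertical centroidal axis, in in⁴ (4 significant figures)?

I_y ≈ 78.28 in⁴

Split into non-overlapping primitives; take the origin at the lower-left of the bounding box.
Plate: 8.8 × 1.4, A = 12.32 in², x = 4.4 in, Ī = 79.5051 in⁴.
Hole 1 (subtracted): ⌀0.4, A = 0.125664 in², x = 2.2 in, Ī = 0.00125664 in⁴.
Hole 2 (subtracted): ⌀0.4, A = 0.125664 in², x = 4.4 in, Ī = 0.00125664 in⁴.
Hole 3 (subtracted): ⌀0.4, A = 0.125664 in², x = 6.6 in, Ī = 0.00125664 in⁴.
By symmetry the centroid is at mid-width, x̄ = 4.4 in.
Transfer each piece to the vertical centroidal axis using Ī + A·d² with d = x − 4.4:
  plate: d = 0 in → contributes +79.5051 in⁴
  hole 1: d = -2.2 in → contributes −0.609469 in⁴
  hole 2: d = 0 in → contributes −0.00125664 in⁴
  hole 3: d = 2.2 in → contributes −0.609469 in⁴
Total I = 78.2849 in⁴.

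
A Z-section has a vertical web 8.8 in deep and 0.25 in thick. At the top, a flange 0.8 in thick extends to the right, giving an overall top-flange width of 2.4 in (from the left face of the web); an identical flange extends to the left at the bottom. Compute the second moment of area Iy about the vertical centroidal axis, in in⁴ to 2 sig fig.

Break the section into simple shapes (no overlaps), measuring from the bottom-left corner of the bounding box.
Web: 0.25 × 8.8, A = 2.2 in², x = 2.275 in, Ī = 0.01146 in⁴.
Top flange (beyond web): 2.15 × 0.8, A = 1.72 in², x = 3.475 in, Ī = 0.6626 in⁴.
Bottom flange (beyond web): 2.15 × 0.8, A = 1.72 in², x = 1.075 in, Ī = 0.6626 in⁴.
Centroid: x̄ = ΣA·x / ΣA = 2.275 in.
Transfer each piece to the vertical centroidal axis using Ī + A·d² with d = x − 2.275:
  web: d = 0 in → contributes +0.01146 in⁴
  top flange (beyond web): d = 1.2 in → contributes +3.139 in⁴
  bottom flange (beyond web): d = -1.2 in → contributes +3.139 in⁴
Total I = 6.29 in⁴.

Iy ≈ 6.3 in⁴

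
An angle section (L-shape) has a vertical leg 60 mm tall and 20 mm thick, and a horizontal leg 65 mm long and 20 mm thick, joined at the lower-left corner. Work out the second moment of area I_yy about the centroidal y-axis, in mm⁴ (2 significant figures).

I_yy ≈ 7.4 × 10⁵ mm⁴

Break the section into simple shapes (no overlaps), measuring from the bottom-left corner of the bounding box.
Vertical leg: 20 × 60, A = 1 200 mm², x = 10 mm, Ī = 40 000 mm⁴.
Horizontal leg (remainder): 45 × 20, A = 900 mm², x = 42.5 mm, Ī = 151 875 mm⁴.
Centroid: x̄ = ΣA·x / ΣA = 23.93 mm.
Transfer each piece to the centroidal y-axis using Ī + A·d² with d = x − 23.93:
  vertical leg: d = -13.93 mm → contributes +272 806 mm⁴
  horizontal leg (remainder): d = 18.57 mm → contributes +462 283 mm⁴
Total I = 735 089 mm⁴.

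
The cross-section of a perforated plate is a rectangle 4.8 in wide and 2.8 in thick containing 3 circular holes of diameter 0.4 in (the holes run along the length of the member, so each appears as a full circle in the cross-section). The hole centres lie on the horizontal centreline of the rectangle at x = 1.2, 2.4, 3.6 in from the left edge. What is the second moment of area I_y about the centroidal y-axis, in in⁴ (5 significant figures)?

Treat the section as a set of non-overlapping primitives; coordinates are from the bounding-box lower-left.
Plate: 4.8 × 2.8, A = 13.44 in², x = 2.4 in, Ī = 25.8048 in⁴.
Hole 1 (subtracted): ⌀0.4, A = 0.1256637 in², x = 1.2 in, Ī = 0.001256637 in⁴.
Hole 2 (subtracted): ⌀0.4, A = 0.1256637 in², x = 2.4 in, Ī = 0.001256637 in⁴.
Hole 3 (subtracted): ⌀0.4, A = 0.1256637 in², x = 3.6 in, Ī = 0.001256637 in⁴.
By symmetry the centroid is at mid-width, x̄ = 2.4 in.
Transfer each piece to the centroidal y-axis using Ī + A·d² with d = x − 2.4:
  plate: d = 0 in → contributes +25.8048 in⁴
  hole 1: d = -1.2 in → contributes −0.1822124 in⁴
  hole 2: d = 0 in → contributes −0.001256637 in⁴
  hole 3: d = 1.2 in → contributes −0.1822124 in⁴
Total I = 25.43912 in⁴.

I_y ≈ 25.439 in⁴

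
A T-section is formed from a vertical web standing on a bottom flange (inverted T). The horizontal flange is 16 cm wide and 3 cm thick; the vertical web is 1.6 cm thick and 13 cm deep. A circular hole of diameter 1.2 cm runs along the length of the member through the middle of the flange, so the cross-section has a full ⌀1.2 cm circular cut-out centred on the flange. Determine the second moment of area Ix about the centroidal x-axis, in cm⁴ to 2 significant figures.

Ix ≈ 1300 cm⁴

Treat the section as a set of non-overlapping primitives; coordinates are from the bounding-box lower-left.
Flange: 16 × 3, A = 48 cm², y = 1.5 cm, Ī = 36 cm⁴.
Web: 1.6 × 13, A = 20.8 cm², y = 9.5 cm, Ī = 292.9 cm⁴.
Hole (subtracted): ⌀1.2, A = 1.131 cm², y = 1.5 cm, Ī = 0.1018 cm⁴.
Centroid: ȳ = ΣA·y / ΣA = 3.959 cm.
Transfer each piece to the centroidal x-axis using Ī + A·d² with d = y − 3.959:
  flange: d = -2.459 cm → contributes +326.2 cm⁴
  web: d = 5.541 cm → contributes +931.5 cm⁴
  hole: d = -2.459 cm → contributes −6.941 cm⁴
Total I = 1 251 cm⁴.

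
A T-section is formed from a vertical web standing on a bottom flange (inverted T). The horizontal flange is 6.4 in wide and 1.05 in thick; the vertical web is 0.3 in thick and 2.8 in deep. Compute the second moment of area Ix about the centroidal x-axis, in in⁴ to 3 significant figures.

Split into non-overlapping primitives; take the origin at the lower-left of the bounding box.
Flange: 6.4 × 1.05, A = 6.72 in², y = 0.525 in, Ī = 0.6174 in⁴.
Web: 0.3 × 2.8, A = 0.84 in², y = 2.45 in, Ī = 0.5488 in⁴.
Centroid: ȳ = ΣA·y / ΣA = 0.73889 in.
Transfer each piece to the centroidal x-axis using Ī + A·d² with d = y − 0.73889:
  flange: d = -0.21389 in → contributes +0.92483 in⁴
  web: d = 1.7111 in → contributes +3.0082 in⁴
Total I = 3.9331 in⁴.

Ix ≈ 3.93 in⁴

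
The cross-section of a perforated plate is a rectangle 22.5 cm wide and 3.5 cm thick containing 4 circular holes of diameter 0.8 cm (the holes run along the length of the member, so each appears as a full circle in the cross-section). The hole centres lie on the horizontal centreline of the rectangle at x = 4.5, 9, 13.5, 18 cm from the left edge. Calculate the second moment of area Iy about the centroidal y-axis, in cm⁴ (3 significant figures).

Iy ≈ 3270 cm⁴

Split into non-overlapping primitives; take the origin at the lower-left of the bounding box.
Plate: 22.5 × 3.5, A = 78.75 cm², x = 11.25 cm, Ī = 3322.3 cm⁴.
Hole 1 (subtracted): ⌀0.8, A = 0.50265 cm², x = 4.5 cm, Ī = 0.020106 cm⁴.
Hole 2 (subtracted): ⌀0.8, A = 0.50265 cm², x = 9 cm, Ī = 0.020106 cm⁴.
Hole 3 (subtracted): ⌀0.8, A = 0.50265 cm², x = 13.5 cm, Ī = 0.020106 cm⁴.
Hole 4 (subtracted): ⌀0.8, A = 0.50265 cm², x = 18 cm, Ī = 0.020106 cm⁴.
By symmetry the centroid is at mid-width, x̄ = 11.25 cm.
Transfer each piece to the centroidal y-axis using Ī + A·d² with d = x − 11.25:
  plate: d = 0 cm → contributes +3322.3 cm⁴
  hole 1: d = -6.75 cm → contributes −22.922 cm⁴
  hole 2: d = -2.25 cm → contributes −2.5648 cm⁴
  hole 3: d = 2.25 cm → contributes −2.5648 cm⁴
  hole 4: d = 6.75 cm → contributes −22.922 cm⁴
Total I = 3271.3 cm⁴.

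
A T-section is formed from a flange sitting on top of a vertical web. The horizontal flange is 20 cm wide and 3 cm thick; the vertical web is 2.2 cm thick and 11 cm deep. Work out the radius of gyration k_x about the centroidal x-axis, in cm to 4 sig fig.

k_x ≈ 3.670 cm

Split into non-overlapping primitives; take the origin at the lower-left of the bounding box.
Flange: 20 × 3, A = 60 cm², y = 12.5 cm, Ī = 45 cm⁴.
Web: 2.2 × 11, A = 24.2 cm², y = 5.5 cm, Ī = 244.017 cm⁴.
Centroid: ȳ = ΣA·y / ΣA = 10.4881 cm.
Transfer each piece to the centroidal x-axis using Ī + A·d² with d = y − 10.4881:
  flange: d = 2.01188 cm → contributes +287.859 cm⁴
  web: d = -4.98812 cm → contributes +846.146 cm⁴
Total I = 1 134 cm⁴.
Radius of gyration: k = √(I/A) = √(1 134 / 84.2) = 3.66988 cm.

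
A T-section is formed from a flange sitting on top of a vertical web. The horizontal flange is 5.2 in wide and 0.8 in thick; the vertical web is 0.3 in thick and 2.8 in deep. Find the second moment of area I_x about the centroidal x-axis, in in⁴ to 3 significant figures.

Treat the section as a set of non-overlapping primitives; coordinates are from the bounding-box lower-left.
Flange: 5.2 × 0.8, A = 4.16 in², y = 3.2 in, Ī = 0.22187 in⁴.
Web: 0.3 × 2.8, A = 0.84 in², y = 1.4 in, Ī = 0.5488 in⁴.
Centroid: ȳ = ΣA·y / ΣA = 2.8976 in.
Transfer each piece to the centroidal x-axis using Ī + A·d² with d = y − 2.8976:
  flange: d = 0.3024 in → contributes +0.60228 in⁴
  web: d = -1.4976 in → contributes +2.4328 in⁴
Total I = 3.035 in⁴.

I_x ≈ 3.04 in⁴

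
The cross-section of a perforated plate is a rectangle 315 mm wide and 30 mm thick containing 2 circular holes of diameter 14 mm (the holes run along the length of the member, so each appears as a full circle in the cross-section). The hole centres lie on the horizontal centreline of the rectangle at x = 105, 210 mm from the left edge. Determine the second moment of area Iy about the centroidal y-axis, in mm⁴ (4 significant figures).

Split into non-overlapping primitives; take the origin at the lower-left of the bounding box.
Plate: 315 × 30, A = 9 450 mm², x = 157.5 mm, Ī = 78 139 688 mm⁴.
Hole 1 (subtracted): ⌀14, A = 153.938 mm², x = 105 mm, Ī = 1885.74 mm⁴.
Hole 2 (subtracted): ⌀14, A = 153.938 mm², x = 210 mm, Ī = 1885.74 mm⁴.
By symmetry the centroid is at mid-width, x̄ = 157.5 mm.
Transfer each piece to the centroidal y-axis using Ī + A·d² with d = x − 157.5:
  plate: d = 0 mm → contributes +78 139 688 mm⁴
  hole 1: d = -52.5 mm → contributes −426 177 mm⁴
  hole 2: d = 52.5 mm → contributes −426 177 mm⁴
Total I = 77 287 333 mm⁴.

Iy ≈ 7.729 × 10⁷ mm⁴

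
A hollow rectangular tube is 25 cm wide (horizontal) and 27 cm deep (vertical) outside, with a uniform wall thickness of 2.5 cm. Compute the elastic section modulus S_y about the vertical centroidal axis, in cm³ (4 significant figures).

S_y ≈ 1639 cm³

Break the section into simple shapes (no overlaps), measuring from the bottom-left corner of the bounding box.
Outer rectangle: 25 × 27, A = 675 cm², x = 12.5 cm, Ī = 35156.3 cm⁴.
Inner void (subtracted): 20 × 22, A = 440 cm², x = 12.5 cm, Ī = 14666.7 cm⁴.
By symmetry the centroid is at mid-width, x̄ = 12.5 cm.
All pieces are centred on the vertical centroidal axis, so I = ΣĪ (holes subtracted) = 20489.6 cm⁴.
Extreme fibre distance c = 12.5 cm; S = I/c = 1639.17 cm³.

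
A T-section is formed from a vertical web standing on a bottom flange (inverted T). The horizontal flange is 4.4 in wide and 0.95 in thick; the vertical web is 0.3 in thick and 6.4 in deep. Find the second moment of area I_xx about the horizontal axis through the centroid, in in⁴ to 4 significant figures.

I_xx ≈ 24.64 in⁴

Break the section into simple shapes (no overlaps), measuring from the bottom-left corner of the bounding box.
Flange: 4.4 × 0.95, A = 4.18 in², y = 0.475 in, Ī = 0.314371 in⁴.
Web: 0.3 × 6.4, A = 1.92 in², y = 4.15 in, Ī = 6.5536 in⁴.
Centroid: ȳ = ΣA·y / ΣA = 1.63172 in.
Transfer each piece to the horizontal axis through the centroid using Ī + A·d² with d = y − 1.63172:
  flange: d = -1.15672 in → contributes +5.90723 in⁴
  web: d = 2.51828 in → contributes +18.7297 in⁴
Total I = 24.6369 in⁴.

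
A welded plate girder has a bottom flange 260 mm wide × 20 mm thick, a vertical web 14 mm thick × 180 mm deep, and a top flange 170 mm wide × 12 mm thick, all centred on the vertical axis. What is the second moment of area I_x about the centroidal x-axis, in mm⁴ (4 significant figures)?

I_x ≈ 6.704 × 10⁷ mm⁴

Break the section into simple shapes (no overlaps), measuring from the bottom-left corner of the bounding box.
Bottom plate: 260 × 20, A = 5 200 mm², y = 10 mm, Ī = 173 333 mm⁴.
Web plate: 14 × 180, A = 2 520 mm², y = 110 mm, Ī = 6 804 000 mm⁴.
Top plate: 170 × 12, A = 2 040 mm², y = 206 mm, Ī = 24 480 mm⁴.
Centroid: ȳ = ΣA·y / ΣA = 76.7869 mm.
Transfer each piece to the centroidal x-axis using Ī + A·d² with d = y − 76.7869:
  bottom plate: d = -66.7869 mm → contributes +23 367 871 mm⁴
  web plate: d = 33.2131 mm → contributes +9 583 840 mm⁴
  top plate: d = 129.213 mm → contributes +34 084 379 mm⁴
Total I = 67 036 090 mm⁴.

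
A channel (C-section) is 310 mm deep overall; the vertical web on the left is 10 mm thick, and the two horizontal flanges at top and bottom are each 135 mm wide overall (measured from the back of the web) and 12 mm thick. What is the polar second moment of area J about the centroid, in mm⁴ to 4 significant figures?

Break the section into simple shapes (no overlaps), measuring from the bottom-left corner of the bounding box.
Web: 10 × 310, A = 3 100 mm², y = 155 mm, Ī = 24 825 833 mm⁴.
Top flange (beyond web): 125 × 12, A = 1 500 mm², y = 304 mm, Ī = 18 000 mm⁴.
Bottom flange (beyond web): 125 × 12, A = 1 500 mm², y = 6 mm, Ī = 18 000 mm⁴.
By symmetry the centroid is at mid-height, ȳ = 155 mm.
Transfer each piece to the centroidal x-axis using Ī + A·d² with d = y − 155:
  web: d = 0 mm → contributes +24 825 833 mm⁴
  top flange (beyond web): d = 149 mm → contributes +33 319 500 mm⁴
  bottom flange (beyond web): d = -149 mm → contributes +33 319 500 mm⁴
Total I = 91 464 833 mm⁴.
For the y-axis: x̄ = 38.1967 mm.
Repeating about the centroidal y-axis gives I_y = 10 878 497 mm⁴.
Polar second moment: J = I_x + I_y = 102 343 331 mm⁴.

J ≈ 1.023 × 10⁸ mm⁴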